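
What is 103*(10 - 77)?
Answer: -6901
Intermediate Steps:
103*(10 - 77) = 103*(-67) = -6901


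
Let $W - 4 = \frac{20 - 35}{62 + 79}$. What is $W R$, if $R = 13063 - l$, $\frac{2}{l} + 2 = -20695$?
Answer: $\frac{16492259693}{324253} \approx 50862.0$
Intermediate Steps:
$l = - \frac{2}{20697}$ ($l = \frac{2}{-2 - 20695} = \frac{2}{-20697} = 2 \left(- \frac{1}{20697}\right) = - \frac{2}{20697} \approx -9.6632 \cdot 10^{-5}$)
$R = \frac{270364913}{20697}$ ($R = 13063 - - \frac{2}{20697} = 13063 + \frac{2}{20697} = \frac{270364913}{20697} \approx 13063.0$)
$W = \frac{183}{47}$ ($W = 4 + \frac{20 - 35}{62 + 79} = 4 - \frac{15}{141} = 4 - \frac{5}{47} = \frac{183}{47} \approx 3.8936$)
$W R = \frac{183}{47} \cdot \frac{270364913}{20697} = \frac{16492259693}{324253}$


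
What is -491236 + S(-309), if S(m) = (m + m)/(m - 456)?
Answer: -125264974/255 ≈ -4.9124e+5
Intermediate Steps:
S(m) = 2*m/(-456 + m) (S(m) = (2*m)/(-456 + m) = 2*m/(-456 + m))
-491236 + S(-309) = -491236 + 2*(-309)/(-456 - 309) = -491236 + 2*(-309)/(-765) = -491236 + 2*(-309)*(-1/765) = -491236 + 206/255 = -125264974/255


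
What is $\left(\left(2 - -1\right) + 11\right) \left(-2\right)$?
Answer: $-28$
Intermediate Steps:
$\left(\left(2 - -1\right) + 11\right) \left(-2\right) = \left(\left(2 + 1\right) + 11\right) \left(-2\right) = \left(3 + 11\right) \left(-2\right) = 14 \left(-2\right) = -28$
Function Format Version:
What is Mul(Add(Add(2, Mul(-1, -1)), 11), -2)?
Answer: -28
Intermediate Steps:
Mul(Add(Add(2, Mul(-1, -1)), 11), -2) = Mul(Add(Add(2, 1), 11), -2) = Mul(Add(3, 11), -2) = Mul(14, -2) = -28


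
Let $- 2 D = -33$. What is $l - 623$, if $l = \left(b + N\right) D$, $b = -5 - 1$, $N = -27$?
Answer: $- \frac{2335}{2} \approx -1167.5$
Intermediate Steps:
$D = \frac{33}{2}$ ($D = \left(- \frac{1}{2}\right) \left(-33\right) = \frac{33}{2} \approx 16.5$)
$b = -6$
$l = - \frac{1089}{2}$ ($l = \left(-6 - 27\right) \frac{33}{2} = \left(-33\right) \frac{33}{2} = - \frac{1089}{2} \approx -544.5$)
$l - 623 = - \frac{1089}{2} - 623 = - \frac{2335}{2}$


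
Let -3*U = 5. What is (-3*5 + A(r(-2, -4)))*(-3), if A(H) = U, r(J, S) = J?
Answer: 50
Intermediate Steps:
U = -5/3 (U = -⅓*5 = -5/3 ≈ -1.6667)
A(H) = -5/3
(-3*5 + A(r(-2, -4)))*(-3) = (-3*5 - 5/3)*(-3) = (-15 - 5/3)*(-3) = -50/3*(-3) = 50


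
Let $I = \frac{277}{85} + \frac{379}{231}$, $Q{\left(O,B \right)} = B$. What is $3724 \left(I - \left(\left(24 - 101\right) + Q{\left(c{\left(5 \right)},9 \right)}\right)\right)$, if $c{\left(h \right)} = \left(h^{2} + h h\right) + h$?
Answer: $\frac{761495224}{2805} \approx 2.7148 \cdot 10^{5}$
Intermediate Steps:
$c{\left(h \right)} = h + 2 h^{2}$ ($c{\left(h \right)} = \left(h^{2} + h^{2}\right) + h = 2 h^{2} + h = h + 2 h^{2}$)
$I = \frac{96202}{19635}$ ($I = 277 \cdot \frac{1}{85} + 379 \cdot \frac{1}{231} = \frac{277}{85} + \frac{379}{231} = \frac{96202}{19635} \approx 4.8995$)
$3724 \left(I - \left(\left(24 - 101\right) + Q{\left(c{\left(5 \right)},9 \right)}\right)\right) = 3724 \left(\frac{96202}{19635} - \left(\left(24 - 101\right) + 9\right)\right) = 3724 \left(\frac{96202}{19635} - \left(-77 + 9\right)\right) = 3724 \left(\frac{96202}{19635} - -68\right) = 3724 \left(\frac{96202}{19635} + 68\right) = 3724 \cdot \frac{1431382}{19635} = \frac{761495224}{2805}$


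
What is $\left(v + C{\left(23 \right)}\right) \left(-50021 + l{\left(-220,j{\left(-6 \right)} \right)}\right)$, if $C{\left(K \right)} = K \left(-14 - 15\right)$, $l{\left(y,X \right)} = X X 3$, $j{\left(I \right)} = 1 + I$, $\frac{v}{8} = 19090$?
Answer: $-7594439138$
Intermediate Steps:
$v = 152720$ ($v = 8 \cdot 19090 = 152720$)
$l{\left(y,X \right)} = 3 X^{2}$ ($l{\left(y,X \right)} = X^{2} \cdot 3 = 3 X^{2}$)
$C{\left(K \right)} = - 29 K$ ($C{\left(K \right)} = K \left(-14 - 15\right) = K \left(-29\right) = - 29 K$)
$\left(v + C{\left(23 \right)}\right) \left(-50021 + l{\left(-220,j{\left(-6 \right)} \right)}\right) = \left(152720 - 667\right) \left(-50021 + 3 \left(1 - 6\right)^{2}\right) = \left(152720 - 667\right) \left(-50021 + 3 \left(-5\right)^{2}\right) = 152053 \left(-50021 + 3 \cdot 25\right) = 152053 \left(-50021 + 75\right) = 152053 \left(-49946\right) = -7594439138$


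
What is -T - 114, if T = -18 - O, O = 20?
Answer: -76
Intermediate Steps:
T = -38 (T = -18 - 1*20 = -18 - 20 = -38)
-T - 114 = -1*(-38) - 114 = 38 - 114 = -76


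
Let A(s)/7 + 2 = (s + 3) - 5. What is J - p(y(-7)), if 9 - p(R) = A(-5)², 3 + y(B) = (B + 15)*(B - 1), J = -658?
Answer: 3302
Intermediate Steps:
A(s) = -28 + 7*s (A(s) = -14 + 7*((s + 3) - 5) = -14 + 7*((3 + s) - 5) = -14 + 7*(-2 + s) = -14 + (-14 + 7*s) = -28 + 7*s)
y(B) = -3 + (-1 + B)*(15 + B) (y(B) = -3 + (B + 15)*(B - 1) = -3 + (15 + B)*(-1 + B) = -3 + (-1 + B)*(15 + B))
p(R) = -3960 (p(R) = 9 - (-28 + 7*(-5))² = 9 - (-28 - 35)² = 9 - 1*(-63)² = 9 - 1*3969 = 9 - 3969 = -3960)
J - p(y(-7)) = -658 - 1*(-3960) = -658 + 3960 = 3302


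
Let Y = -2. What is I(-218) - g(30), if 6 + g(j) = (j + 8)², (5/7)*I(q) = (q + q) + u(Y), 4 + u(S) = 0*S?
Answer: -2054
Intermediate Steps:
u(S) = -4 (u(S) = -4 + 0*S = -4 + 0 = -4)
I(q) = -28/5 + 14*q/5 (I(q) = 7*((q + q) - 4)/5 = 7*(2*q - 4)/5 = 7*(-4 + 2*q)/5 = -28/5 + 14*q/5)
g(j) = -6 + (8 + j)² (g(j) = -6 + (j + 8)² = -6 + (8 + j)²)
I(-218) - g(30) = (-28/5 + (14/5)*(-218)) - (-6 + (8 + 30)²) = (-28/5 - 3052/5) - (-6 + 38²) = -616 - (-6 + 1444) = -616 - 1*1438 = -616 - 1438 = -2054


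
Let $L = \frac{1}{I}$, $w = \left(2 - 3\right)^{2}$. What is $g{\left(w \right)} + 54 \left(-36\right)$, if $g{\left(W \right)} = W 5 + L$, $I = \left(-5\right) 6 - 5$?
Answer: $- \frac{67866}{35} \approx -1939.0$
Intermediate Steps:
$w = 1$ ($w = \left(-1\right)^{2} = 1$)
$I = -35$ ($I = -30 - 5 = -35$)
$L = - \frac{1}{35}$ ($L = \frac{1}{-35} = - \frac{1}{35} \approx -0.028571$)
$g{\left(W \right)} = - \frac{1}{35} + 5 W$ ($g{\left(W \right)} = W 5 - \frac{1}{35} = 5 W - \frac{1}{35} = - \frac{1}{35} + 5 W$)
$g{\left(w \right)} + 54 \left(-36\right) = \left(- \frac{1}{35} + 5 \cdot 1\right) + 54 \left(-36\right) = \left(- \frac{1}{35} + 5\right) - 1944 = \frac{174}{35} - 1944 = - \frac{67866}{35}$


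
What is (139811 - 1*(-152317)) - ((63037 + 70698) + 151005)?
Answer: 7388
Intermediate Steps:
(139811 - 1*(-152317)) - ((63037 + 70698) + 151005) = (139811 + 152317) - (133735 + 151005) = 292128 - 1*284740 = 292128 - 284740 = 7388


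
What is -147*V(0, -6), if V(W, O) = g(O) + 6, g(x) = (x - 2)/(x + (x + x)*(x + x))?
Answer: -20090/23 ≈ -873.48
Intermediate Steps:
g(x) = (-2 + x)/(x + 4*x**2) (g(x) = (-2 + x)/(x + (2*x)*(2*x)) = (-2 + x)/(x + 4*x**2))
V(W, O) = 6 + (-2 + O)/(O*(1 + 4*O)) (V(W, O) = (-2 + O)/(O*(1 + 4*O)) + 6 = 6 + (-2 + O)/(O*(1 + 4*O)))
-147*V(0, -6) = -147*(-2 + 7*(-6) + 24*(-6)**2)/((-6)*(1 + 4*(-6))) = -(-49)*(-2 - 42 + 24*36)/(2*(1 - 24)) = -(-49)*(-2 - 42 + 864)/(2*(-23)) = -(-49)*(-1)*820/(2*23) = -147*410/69 = -20090/23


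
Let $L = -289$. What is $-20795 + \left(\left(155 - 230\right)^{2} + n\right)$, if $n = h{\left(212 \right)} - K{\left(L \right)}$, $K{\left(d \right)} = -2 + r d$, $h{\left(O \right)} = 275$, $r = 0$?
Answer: $-14893$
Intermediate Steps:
$K{\left(d \right)} = -2$ ($K{\left(d \right)} = -2 + 0 d = -2 + 0 = -2$)
$n = 277$ ($n = 275 - -2 = 275 + 2 = 277$)
$-20795 + \left(\left(155 - 230\right)^{2} + n\right) = -20795 + \left(\left(155 - 230\right)^{2} + 277\right) = -20795 + \left(\left(-75\right)^{2} + 277\right) = -20795 + \left(5625 + 277\right) = -20795 + 5902 = -14893$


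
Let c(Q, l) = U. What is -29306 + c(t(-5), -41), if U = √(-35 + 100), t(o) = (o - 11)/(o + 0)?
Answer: -29306 + √65 ≈ -29298.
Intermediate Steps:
t(o) = (-11 + o)/o
U = √65 ≈ 8.0623
c(Q, l) = √65
-29306 + c(t(-5), -41) = -29306 + √65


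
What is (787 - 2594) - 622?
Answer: -2429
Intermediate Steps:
(787 - 2594) - 622 = -1807 - 622 = -2429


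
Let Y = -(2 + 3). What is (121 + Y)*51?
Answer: 5916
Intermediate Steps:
Y = -5 (Y = -1*5 = -5)
(121 + Y)*51 = (121 - 5)*51 = 116*51 = 5916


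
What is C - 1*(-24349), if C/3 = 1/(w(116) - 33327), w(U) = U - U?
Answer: 270493040/11109 ≈ 24349.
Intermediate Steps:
w(U) = 0
C = -1/11109 (C = 3/(0 - 33327) = 3/(-33327) = 3*(-1/33327) = -1/11109 ≈ -9.0017e-5)
C - 1*(-24349) = -1/11109 - 1*(-24349) = -1/11109 + 24349 = 270493040/11109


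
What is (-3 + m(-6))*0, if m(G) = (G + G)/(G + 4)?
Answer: 0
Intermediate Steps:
m(G) = 2*G/(4 + G) (m(G) = (2*G)/(4 + G) = 2*G/(4 + G))
(-3 + m(-6))*0 = (-3 + 2*(-6)/(4 - 6))*0 = (-3 + 2*(-6)/(-2))*0 = (-3 + 2*(-6)*(-½))*0 = (-3 + 6)*0 = 3*0 = 0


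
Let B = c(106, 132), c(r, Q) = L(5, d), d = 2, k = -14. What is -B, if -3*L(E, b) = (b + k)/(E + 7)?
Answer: -⅓ ≈ -0.33333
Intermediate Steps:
L(E, b) = -(-14 + b)/(3*(7 + E)) (L(E, b) = -(b - 14)/(3*(E + 7)) = -(-14 + b)/(3*(7 + E)))
c(r, Q) = ⅓ (c(r, Q) = (14 - 1*2)/(3*(7 + 5)) = (⅓)*(14 - 2)/12 = (⅓)*(1/12)*12 = ⅓)
B = ⅓ ≈ 0.33333
-B = -1*⅓ = -⅓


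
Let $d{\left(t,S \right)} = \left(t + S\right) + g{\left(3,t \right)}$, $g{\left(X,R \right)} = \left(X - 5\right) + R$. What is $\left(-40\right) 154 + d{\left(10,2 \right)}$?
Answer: $-6140$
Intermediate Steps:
$g{\left(X,R \right)} = -5 + R + X$ ($g{\left(X,R \right)} = \left(-5 + X\right) + R = -5 + R + X$)
$d{\left(t,S \right)} = -2 + S + 2 t$ ($d{\left(t,S \right)} = \left(t + S\right) + \left(-5 + t + 3\right) = \left(S + t\right) + \left(-2 + t\right) = -2 + S + 2 t$)
$\left(-40\right) 154 + d{\left(10,2 \right)} = \left(-40\right) 154 + \left(-2 + 2 + 2 \cdot 10\right) = -6160 + \left(-2 + 2 + 20\right) = -6160 + 20 = -6140$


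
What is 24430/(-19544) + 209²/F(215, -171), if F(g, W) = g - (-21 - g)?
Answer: 15679/164 ≈ 95.604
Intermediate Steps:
F(g, W) = 21 + 2*g (F(g, W) = g + (21 + g) = 21 + 2*g)
24430/(-19544) + 209²/F(215, -171) = 24430/(-19544) + 209²/(21 + 2*215) = 24430*(-1/19544) + 43681/(21 + 430) = -5/4 + 43681/451 = -5/4 + 43681*(1/451) = -5/4 + 3971/41 = 15679/164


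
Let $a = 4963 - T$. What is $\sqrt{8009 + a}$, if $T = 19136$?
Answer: $2 i \sqrt{1541} \approx 78.511 i$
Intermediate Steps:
$a = -14173$ ($a = 4963 - 19136 = -14173$)
$\sqrt{8009 + a} = \sqrt{8009 - 14173} = \sqrt{-6164} = 2 i \sqrt{1541}$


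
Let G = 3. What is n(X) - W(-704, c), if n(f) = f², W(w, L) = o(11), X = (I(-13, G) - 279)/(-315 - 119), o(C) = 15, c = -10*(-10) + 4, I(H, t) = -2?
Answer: -2746379/188356 ≈ -14.581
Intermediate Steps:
c = 104 (c = 100 + 4 = 104)
X = 281/434 (X = (-2 - 279)/(-315 - 119) = -281/(-434) = -281*(-1/434) = 281/434 ≈ 0.64747)
W(w, L) = 15
n(X) - W(-704, c) = (281/434)² - 1*15 = 78961/188356 - 15 = -2746379/188356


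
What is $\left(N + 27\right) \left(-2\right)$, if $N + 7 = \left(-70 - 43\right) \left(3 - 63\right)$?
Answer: $-13600$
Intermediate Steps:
$N = 6773$ ($N = -7 + \left(-70 - 43\right) \left(3 - 63\right) = -7 - -6780 = -7 + 6780 = 6773$)
$\left(N + 27\right) \left(-2\right) = \left(6773 + 27\right) \left(-2\right) = 6800 \left(-2\right) = -13600$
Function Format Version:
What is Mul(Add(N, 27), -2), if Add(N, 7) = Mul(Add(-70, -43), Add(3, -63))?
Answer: -13600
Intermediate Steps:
N = 6773 (N = Add(-7, Mul(Add(-70, -43), Add(3, -63))) = Add(-7, Mul(-113, -60)) = Add(-7, 6780) = 6773)
Mul(Add(N, 27), -2) = Mul(Add(6773, 27), -2) = Mul(6800, -2) = -13600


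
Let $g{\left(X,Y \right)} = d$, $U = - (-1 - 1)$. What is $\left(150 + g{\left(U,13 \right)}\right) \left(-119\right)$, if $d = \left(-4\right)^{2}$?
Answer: $-19754$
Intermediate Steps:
$U = 2$ ($U = \left(-1\right) \left(-2\right) = 2$)
$d = 16$
$g{\left(X,Y \right)} = 16$
$\left(150 + g{\left(U,13 \right)}\right) \left(-119\right) = \left(150 + 16\right) \left(-119\right) = 166 \left(-119\right) = -19754$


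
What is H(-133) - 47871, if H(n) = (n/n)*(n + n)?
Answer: -48137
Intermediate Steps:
H(n) = 2*n (H(n) = 1*(2*n) = 2*n)
H(-133) - 47871 = 2*(-133) - 47871 = -266 - 47871 = -48137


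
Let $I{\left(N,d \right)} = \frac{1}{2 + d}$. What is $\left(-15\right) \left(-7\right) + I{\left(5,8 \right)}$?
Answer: $\frac{1051}{10} \approx 105.1$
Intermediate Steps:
$\left(-15\right) \left(-7\right) + I{\left(5,8 \right)} = \left(-15\right) \left(-7\right) + \frac{1}{2 + 8} = 105 + \frac{1}{10} = \frac{1051}{10}$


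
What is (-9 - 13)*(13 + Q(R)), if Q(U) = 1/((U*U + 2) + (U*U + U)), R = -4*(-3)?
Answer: -43197/151 ≈ -286.07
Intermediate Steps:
R = 12
Q(U) = 1/(2 + U + 2*U²) (Q(U) = 1/((U² + 2) + (U² + U)) = 1/((2 + U²) + (U + U²)) = 1/(2 + U + 2*U²))
(-9 - 13)*(13 + Q(R)) = (-9 - 13)*(13 + 1/(2 + 12 + 2*12²)) = -22*(13 + 1/(2 + 12 + 2*144)) = -22*(13 + 1/(2 + 12 + 288)) = -22*(13 + 1/302) = -22*3927/302 = -43197/151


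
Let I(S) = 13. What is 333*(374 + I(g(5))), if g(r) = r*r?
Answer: 128871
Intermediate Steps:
g(r) = r²
333*(374 + I(g(5))) = 333*(374 + 13) = 333*387 = 128871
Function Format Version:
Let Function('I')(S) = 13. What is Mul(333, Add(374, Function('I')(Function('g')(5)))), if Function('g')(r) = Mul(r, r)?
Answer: 128871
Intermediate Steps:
Function('g')(r) = Pow(r, 2)
Mul(333, Add(374, Function('I')(Function('g')(5)))) = Mul(333, Add(374, 13)) = Mul(333, 387) = 128871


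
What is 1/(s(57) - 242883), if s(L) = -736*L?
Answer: -1/284835 ≈ -3.5108e-6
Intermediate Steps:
1/(s(57) - 242883) = 1/(-736*57 - 242883) = 1/(-41952 - 242883) = 1/(-284835) = -1/284835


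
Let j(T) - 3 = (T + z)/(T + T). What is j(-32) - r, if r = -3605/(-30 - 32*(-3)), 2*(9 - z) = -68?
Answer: 121333/2112 ≈ 57.449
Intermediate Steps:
z = 43 (z = 9 - 1/2*(-68) = 9 + 34 = 43)
j(T) = 3 + (43 + T)/(2*T) (j(T) = 3 + (T + 43)/(T + T) = 3 + (43 + T)/((2*T)) = 3 + (43 + T)*(1/(2*T)) = 3 + (43 + T)/(2*T))
r = -3605/66 (r = -3605/(-30 + 96) = -3605/66 ≈ -54.621)
j(-32) - r = (1/2)*(43 + 7*(-32))/(-32) - 1*(-3605/66) = (1/2)*(-1/32)*(43 - 224) + 3605/66 = (1/2)*(-1/32)*(-181) + 3605/66 = 181/64 + 3605/66 = 121333/2112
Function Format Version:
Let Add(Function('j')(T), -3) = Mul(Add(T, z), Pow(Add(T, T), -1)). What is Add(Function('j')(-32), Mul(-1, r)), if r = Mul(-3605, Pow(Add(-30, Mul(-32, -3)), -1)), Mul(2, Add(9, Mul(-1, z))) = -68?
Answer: Rational(121333, 2112) ≈ 57.449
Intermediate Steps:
z = 43 (z = Add(9, Mul(Rational(-1, 2), -68)) = Add(9, 34) = 43)
Function('j')(T) = Add(3, Mul(Rational(1, 2), Pow(T, -1), Add(43, T))) (Function('j')(T) = Add(3, Mul(Add(T, 43), Pow(Add(T, T), -1))) = Add(3, Mul(Add(43, T), Pow(Mul(2, T), -1))) = Add(3, Mul(Add(43, T), Mul(Rational(1, 2), Pow(T, -1)))) = Add(3, Mul(Rational(1, 2), Pow(T, -1), Add(43, T))))
r = Rational(-3605, 66) (r = Mul(-3605, Pow(Add(-30, 96), -1)) = Mul(-3605, Pow(66, -1)) = Mul(-3605, Rational(1, 66)) = Rational(-3605, 66) ≈ -54.621)
Add(Function('j')(-32), Mul(-1, r)) = Add(Mul(Rational(1, 2), Pow(-32, -1), Add(43, Mul(7, -32))), Mul(-1, Rational(-3605, 66))) = Add(Mul(Rational(1, 2), Rational(-1, 32), Add(43, -224)), Rational(3605, 66)) = Add(Mul(Rational(1, 2), Rational(-1, 32), -181), Rational(3605, 66)) = Add(Rational(181, 64), Rational(3605, 66)) = Rational(121333, 2112)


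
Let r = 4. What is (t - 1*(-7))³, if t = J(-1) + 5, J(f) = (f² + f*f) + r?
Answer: 5832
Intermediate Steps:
J(f) = 4 + 2*f² (J(f) = (f² + f*f) + 4 = (f² + f²) + 4 = 2*f² + 4 = 4 + 2*f²)
t = 11 (t = (4 + 2*(-1)²) + 5 = (4 + 2*1) + 5 = (4 + 2) + 5 = 6 + 5 = 11)
(t - 1*(-7))³ = (11 - 1*(-7))³ = (11 + 7)³ = 18³ = 5832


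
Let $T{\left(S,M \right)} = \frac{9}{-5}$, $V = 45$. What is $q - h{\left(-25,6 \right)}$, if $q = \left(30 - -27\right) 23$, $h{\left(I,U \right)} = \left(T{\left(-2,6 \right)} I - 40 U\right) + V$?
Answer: $1461$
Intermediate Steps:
$T{\left(S,M \right)} = - \frac{9}{5}$ ($T{\left(S,M \right)} = 9 \left(- \frac{1}{5}\right) = - \frac{9}{5}$)
$h{\left(I,U \right)} = 45 - 40 U - \frac{9 I}{5}$ ($h{\left(I,U \right)} = \left(- \frac{9 I}{5} - 40 U\right) + 45 = \left(- 40 U - \frac{9 I}{5}\right) + 45 = 45 - 40 U - \frac{9 I}{5}$)
$q = 1311$ ($q = \left(30 + 27\right) 23 = 57 \cdot 23 = 1311$)
$q - h{\left(-25,6 \right)} = 1311 - \left(45 - 240 - -45\right) = 1311 - \left(45 - 240 + 45\right) = 1311 - -150 = 1311 + 150 = 1461$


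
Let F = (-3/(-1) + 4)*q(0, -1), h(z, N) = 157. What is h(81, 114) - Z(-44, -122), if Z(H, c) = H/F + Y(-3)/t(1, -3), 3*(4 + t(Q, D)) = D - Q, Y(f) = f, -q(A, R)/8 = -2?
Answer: 17565/112 ≈ 156.83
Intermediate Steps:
q(A, R) = 16 (q(A, R) = -8*(-2) = 16)
t(Q, D) = -4 - Q/3 + D/3 (t(Q, D) = -4 + (D - Q)/3 = -4 + (-Q/3 + D/3) = -4 - Q/3 + D/3)
F = 112 (F = (-3/(-1) + 4)*16 = (-3*(-1) + 4)*16 = (3 + 4)*16 = 7*16 = 112)
Z(H, c) = 9/16 + H/112 (Z(H, c) = H/112 - 3/(-4 - ⅓*1 + (⅓)*(-3)) = H*(1/112) - 3/(-4 - ⅓ - 1) = H/112 - 3/(-16/3) = H/112 - 3*(-3/16) = H/112 + 9/16 = 9/16 + H/112)
h(81, 114) - Z(-44, -122) = 157 - (9/16 + (1/112)*(-44)) = 157 - (9/16 - 11/28) = 157 - 1*19/112 = 157 - 19/112 = 17565/112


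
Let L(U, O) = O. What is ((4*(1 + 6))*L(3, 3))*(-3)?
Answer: -252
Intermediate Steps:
((4*(1 + 6))*L(3, 3))*(-3) = ((4*(1 + 6))*3)*(-3) = ((4*7)*3)*(-3) = (28*3)*(-3) = 84*(-3) = -252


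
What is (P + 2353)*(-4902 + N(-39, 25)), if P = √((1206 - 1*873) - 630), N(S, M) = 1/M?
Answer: -288357797/25 - 367647*I*√33/25 ≈ -1.1534e+7 - 84479.0*I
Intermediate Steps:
P = 3*I*√33 (P = √((1206 - 873) - 630) = √(333 - 630) = √(-297) = 3*I*√33 ≈ 17.234*I)
(P + 2353)*(-4902 + N(-39, 25)) = (3*I*√33 + 2353)*(-4902 + 1/25) = (2353 + 3*I*√33)*(-4902 + 1/25) = (2353 + 3*I*√33)*(-122549/25) = -288357797/25 - 367647*I*√33/25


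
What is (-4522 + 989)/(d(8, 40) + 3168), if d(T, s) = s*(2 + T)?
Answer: -3533/3568 ≈ -0.99019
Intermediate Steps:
(-4522 + 989)/(d(8, 40) + 3168) = (-4522 + 989)/(40*(2 + 8) + 3168) = -3533/(40*10 + 3168) = -3533/(400 + 3168) = -3533/3568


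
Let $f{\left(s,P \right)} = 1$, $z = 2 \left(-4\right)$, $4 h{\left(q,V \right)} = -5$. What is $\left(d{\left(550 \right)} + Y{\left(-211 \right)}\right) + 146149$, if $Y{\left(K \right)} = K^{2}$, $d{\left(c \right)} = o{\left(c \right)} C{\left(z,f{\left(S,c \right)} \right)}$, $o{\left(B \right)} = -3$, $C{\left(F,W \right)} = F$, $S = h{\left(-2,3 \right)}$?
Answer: $190694$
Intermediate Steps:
$h{\left(q,V \right)} = - \frac{5}{4}$ ($h{\left(q,V \right)} = \frac{1}{4} \left(-5\right) = - \frac{5}{4}$)
$z = -8$
$S = - \frac{5}{4} \approx -1.25$
$d{\left(c \right)} = 24$ ($d{\left(c \right)} = \left(-3\right) \left(-8\right) = 24$)
$\left(d{\left(550 \right)} + Y{\left(-211 \right)}\right) + 146149 = \left(24 + \left(-211\right)^{2}\right) + 146149 = \left(24 + 44521\right) + 146149 = 44545 + 146149 = 190694$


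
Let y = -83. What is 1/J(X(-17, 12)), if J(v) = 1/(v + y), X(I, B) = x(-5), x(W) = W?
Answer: -88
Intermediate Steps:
X(I, B) = -5
J(v) = 1/(-83 + v) (J(v) = 1/(v - 83) = 1/(-83 + v))
1/J(X(-17, 12)) = 1/(1/(-83 - 5)) = 1/(1/(-88)) = 1/(-1/88) = -88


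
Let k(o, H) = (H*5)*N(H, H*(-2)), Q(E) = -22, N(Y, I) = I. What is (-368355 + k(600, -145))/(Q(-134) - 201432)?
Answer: 578605/201454 ≈ 2.8721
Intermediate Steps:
k(o, H) = -10*H**2 (k(o, H) = (H*5)*(H*(-2)) = (5*H)*(-2*H) = -10*H**2)
(-368355 + k(600, -145))/(Q(-134) - 201432) = (-368355 - 10*(-145)**2)/(-22 - 201432) = (-368355 - 10*21025)/(-201454) = (-368355 - 210250)*(-1/201454) = -578605*(-1/201454) = 578605/201454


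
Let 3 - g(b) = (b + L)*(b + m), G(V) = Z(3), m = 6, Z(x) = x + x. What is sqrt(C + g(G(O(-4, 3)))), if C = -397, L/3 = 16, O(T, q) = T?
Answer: I*sqrt(1042) ≈ 32.28*I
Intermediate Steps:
Z(x) = 2*x
L = 48 (L = 3*16 = 48)
G(V) = 6 (G(V) = 2*3 = 6)
g(b) = 3 - (6 + b)*(48 + b) (g(b) = 3 - (b + 48)*(b + 6) = 3 - (48 + b)*(6 + b) = 3 - (6 + b)*(48 + b))
sqrt(C + g(G(O(-4, 3)))) = sqrt(-397 + (-285 - 1*6**2 - 54*6)) = sqrt(-397 + (-285 - 1*36 - 324)) = sqrt(-397 + (-285 - 36 - 324)) = sqrt(-397 - 645) = sqrt(-1042) = I*sqrt(1042)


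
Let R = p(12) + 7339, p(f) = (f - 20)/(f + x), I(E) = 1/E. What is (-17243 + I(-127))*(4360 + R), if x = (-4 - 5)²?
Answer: -794189222046/3937 ≈ -2.0172e+8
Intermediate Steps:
x = 81 (x = (-9)² = 81)
p(f) = (-20 + f)/(81 + f) (p(f) = (f - 20)/(f + 81) = (-20 + f)/(81 + f))
R = 682519/93 (R = (-20 + 12)/(81 + 12) + 7339 = -8/93 + 7339 = 682519/93 ≈ 7338.9)
(-17243 + I(-127))*(4360 + R) = (-17243 + 1/(-127))*(4360 + 682519/93) = (-17243 - 1/127)*(1087999/93) = -2189862/127*1087999/93 = -794189222046/3937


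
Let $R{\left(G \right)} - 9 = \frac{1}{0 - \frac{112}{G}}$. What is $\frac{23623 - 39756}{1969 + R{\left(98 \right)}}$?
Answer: $- \frac{129064}{15817} \approx -8.1598$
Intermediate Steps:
$R{\left(G \right)} = 9 - \frac{G}{112}$ ($R{\left(G \right)} = 9 + \frac{1}{0 - \frac{112}{G}} = 9 + \frac{1}{\left(-112\right) \frac{1}{G}} = 9 - \frac{G}{112}$)
$\frac{23623 - 39756}{1969 + R{\left(98 \right)}} = \frac{23623 - 39756}{1969 + \left(9 - \frac{7}{8}\right)} = - \frac{16133}{1969 + \left(9 - \frac{7}{8}\right)} = - \frac{16133}{1969 + \frac{65}{8}} = - \frac{16133}{\frac{15817}{8}} = \left(-16133\right) \frac{8}{15817} = - \frac{129064}{15817}$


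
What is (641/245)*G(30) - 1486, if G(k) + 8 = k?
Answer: -349968/245 ≈ -1428.4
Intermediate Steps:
G(k) = -8 + k
(641/245)*G(30) - 1486 = (641/245)*(-8 + 30) - 1486 = (641*(1/245))*22 - 1486 = (641/245)*22 - 1486 = 14102/245 - 1486 = -349968/245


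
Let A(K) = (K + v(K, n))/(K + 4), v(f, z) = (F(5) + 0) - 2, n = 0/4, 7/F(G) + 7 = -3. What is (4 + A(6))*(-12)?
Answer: -1299/25 ≈ -51.960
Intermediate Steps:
F(G) = -7/10 (F(G) = 7/(-7 - 3) = 7/(-10) = 7*(-⅒) = -7/10)
n = 0 (n = 0*(¼) = 0)
v(f, z) = -27/10 (v(f, z) = (-7/10 + 0) - 2 = -7/10 - 2 = -27/10)
A(K) = (-27/10 + K)/(4 + K) (A(K) = (K - 27/10)/(K + 4) = (-27/10 + K)/(4 + K))
(4 + A(6))*(-12) = (4 + (-27/10 + 6)/(4 + 6))*(-12) = (4 + (33/10)/10)*(-12) = (4 + (⅒)*(33/10))*(-12) = (4 + 33/100)*(-12) = (433/100)*(-12) = -1299/25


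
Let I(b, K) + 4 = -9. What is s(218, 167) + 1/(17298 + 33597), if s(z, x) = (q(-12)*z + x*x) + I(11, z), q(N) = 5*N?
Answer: 753042421/50895 ≈ 14796.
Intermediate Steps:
I(b, K) = -13 (I(b, K) = -4 - 9 = -13)
s(z, x) = -13 + x² - 60*z (s(z, x) = ((5*(-12))*z + x*x) - 13 = (-60*z + x²) - 13 = (x² - 60*z) - 13 = -13 + x² - 60*z)
s(218, 167) + 1/(17298 + 33597) = (-13 + 167² - 60*218) + 1/(17298 + 33597) = (-13 + 27889 - 13080) + 1/50895 = 14796 + 1/50895 = 753042421/50895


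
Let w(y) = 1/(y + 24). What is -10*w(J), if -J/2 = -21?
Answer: -5/33 ≈ -0.15152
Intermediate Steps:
J = 42 (J = -2*(-21) = 42)
w(y) = 1/(24 + y)
-10*w(J) = -10/(24 + 42) = -10/66 = -10*1/66 = -5/33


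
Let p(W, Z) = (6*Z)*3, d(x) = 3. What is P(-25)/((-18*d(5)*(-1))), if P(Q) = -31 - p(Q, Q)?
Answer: 419/54 ≈ 7.7593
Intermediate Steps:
p(W, Z) = 18*Z
P(Q) = -31 - 18*Q
P(-25)/((-18*d(5)*(-1))) = (-31 - 18*(-25))/((-18*3*(-1))) = (-31 + 450)/((-54*(-1))) = 419/54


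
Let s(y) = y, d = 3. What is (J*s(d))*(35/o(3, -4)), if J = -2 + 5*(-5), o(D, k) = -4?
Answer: 2835/4 ≈ 708.75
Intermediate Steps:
J = -27 (J = -2 - 25 = -27)
(J*s(d))*(35/o(3, -4)) = (-27*3)*(35/(-4)) = -2835*(-1)/4 = -81*(-35/4) = 2835/4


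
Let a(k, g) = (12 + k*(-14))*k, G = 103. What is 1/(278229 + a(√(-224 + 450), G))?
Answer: 275065/75660721681 - 12*√226/75660721681 ≈ 3.6331e-6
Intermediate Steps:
a(k, g) = k*(12 - 14*k) (a(k, g) = (12 - 14*k)*k = k*(12 - 14*k))
1/(278229 + a(√(-224 + 450), G)) = 1/(278229 + 2*√(-224 + 450)*(6 - 7*√(-224 + 450))) = 1/(278229 + 2*√226*(6 - 7*√226))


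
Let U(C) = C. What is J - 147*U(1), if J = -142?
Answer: -289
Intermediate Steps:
J - 147*U(1) = -142 - 147*1 = -142 - 147 = -289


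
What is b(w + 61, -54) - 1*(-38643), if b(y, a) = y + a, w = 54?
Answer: 38704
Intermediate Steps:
b(y, a) = a + y
b(w + 61, -54) - 1*(-38643) = (-54 + (54 + 61)) - 1*(-38643) = (-54 + 115) + 38643 = 61 + 38643 = 38704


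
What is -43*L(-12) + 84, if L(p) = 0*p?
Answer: 84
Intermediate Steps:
L(p) = 0
-43*L(-12) + 84 = -43*0 + 84 = 0 + 84 = 84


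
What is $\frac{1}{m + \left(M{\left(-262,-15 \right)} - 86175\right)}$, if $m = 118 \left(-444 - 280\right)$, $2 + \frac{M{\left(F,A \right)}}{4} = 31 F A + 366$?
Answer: $\frac{1}{317169} \approx 3.1529 \cdot 10^{-6}$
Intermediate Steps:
$M{\left(F,A \right)} = 1456 + 124 A F$ ($M{\left(F,A \right)} = -8 + 4 \left(31 F A + 366\right) = -8 + 4 \left(31 A F + 366\right) = -8 + 4 \left(366 + 31 A F\right) = -8 + \left(1464 + 124 A F\right) = 1456 + 124 A F$)
$m = -85432$ ($m = 118 \left(-444 - 280\right) = 118 \left(-724\right) = -85432$)
$\frac{1}{m + \left(M{\left(-262,-15 \right)} - 86175\right)} = \frac{1}{-85432 + \left(\left(1456 + 124 \left(-15\right) \left(-262\right)\right) - 86175\right)} = \frac{1}{-85432 + \left(\left(1456 + 487320\right) - 86175\right)} = \frac{1}{-85432 + \left(488776 - 86175\right)} = \frac{1}{-85432 + 402601} = \frac{1}{317169}$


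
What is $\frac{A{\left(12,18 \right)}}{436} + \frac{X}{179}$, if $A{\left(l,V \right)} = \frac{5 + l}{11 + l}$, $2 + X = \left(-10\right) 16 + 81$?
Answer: $- \frac{809225}{1795012} \approx -0.45082$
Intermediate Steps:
$X = -81$ ($X = -2 + \left(\left(-10\right) 16 + 81\right) = -2 + \left(-160 + 81\right) = -2 - 79 = -81$)
$A{\left(l,V \right)} = \frac{5 + l}{11 + l}$
$\frac{A{\left(12,18 \right)}}{436} + \frac{X}{179} = \frac{\frac{1}{11 + 12} \left(5 + 12\right)}{436} - \frac{81}{179} = \frac{1}{23} \cdot 17 \cdot \frac{1}{436} - \frac{81}{179} = \frac{17}{23} \cdot \frac{1}{436} - \frac{81}{179} = \frac{17}{10028} - \frac{81}{179} = - \frac{809225}{1795012}$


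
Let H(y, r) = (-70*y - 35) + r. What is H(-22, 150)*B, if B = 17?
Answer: 28135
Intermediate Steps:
H(y, r) = -35 + r - 70*y (H(y, r) = (-35 - 70*y) + r = -35 + r - 70*y)
H(-22, 150)*B = (-35 + 150 - 70*(-22))*17 = (-35 + 150 + 1540)*17 = 1655*17 = 28135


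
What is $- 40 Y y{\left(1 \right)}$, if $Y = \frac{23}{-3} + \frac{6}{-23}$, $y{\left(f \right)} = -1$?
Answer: $- \frac{21880}{69} \approx -317.1$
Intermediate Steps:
$Y = - \frac{547}{69}$ ($Y = 23 \left(- \frac{1}{3}\right) + 6 \left(- \frac{1}{23}\right) = - \frac{23}{3} - \frac{6}{23} = - \frac{547}{69} \approx -7.9275$)
$- 40 Y y{\left(1 \right)} = \left(-40\right) \left(- \frac{547}{69}\right) \left(-1\right) = \frac{21880}{69} \left(-1\right) = - \frac{21880}{69}$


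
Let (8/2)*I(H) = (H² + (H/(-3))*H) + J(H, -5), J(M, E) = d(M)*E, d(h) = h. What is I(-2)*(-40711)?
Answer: -773509/6 ≈ -1.2892e+5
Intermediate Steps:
J(M, E) = E*M (J(M, E) = M*E = E*M)
I(H) = -5*H/4 + H²/6 (I(H) = ((H² + (H/(-3))*H) - 5*H)/4 = ((H² + (H*(-⅓))*H) - 5*H)/4 = ((H² + (-H/3)*H) - 5*H)/4 = ((H² - H²/3) - 5*H)/4 = (2*H²/3 - 5*H)/4 = (-5*H + 2*H²/3)/4 = -5*H/4 + H²/6)
I(-2)*(-40711) = ((1/12)*(-2)*(-15 + 2*(-2)))*(-40711) = ((1/12)*(-2)*(-15 - 4))*(-40711) = ((1/12)*(-2)*(-19))*(-40711) = (19/6)*(-40711) = -773509/6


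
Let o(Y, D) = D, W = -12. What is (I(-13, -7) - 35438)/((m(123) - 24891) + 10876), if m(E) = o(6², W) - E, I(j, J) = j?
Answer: 35451/14150 ≈ 2.5054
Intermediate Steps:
m(E) = -12 - E
(I(-13, -7) - 35438)/((m(123) - 24891) + 10876) = (-13 - 35438)/(((-12 - 1*123) - 24891) + 10876) = -35451/(((-12 - 123) - 24891) + 10876) = -35451/((-135 - 24891) + 10876) = -35451/(-25026 + 10876) = -35451/(-14150) = -35451*(-1/14150) = 35451/14150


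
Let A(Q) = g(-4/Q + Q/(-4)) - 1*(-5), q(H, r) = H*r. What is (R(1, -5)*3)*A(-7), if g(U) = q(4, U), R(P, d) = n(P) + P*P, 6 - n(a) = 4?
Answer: 900/7 ≈ 128.57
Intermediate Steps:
n(a) = 2 (n(a) = 6 - 1*4 = 6 - 4 = 2)
R(P, d) = 2 + P² (R(P, d) = 2 + P*P = 2 + P²)
g(U) = 4*U
A(Q) = 5 - Q - 16/Q (A(Q) = 4*(-4/Q + Q/(-4)) - 1*(-5) = 4*(-4/Q + Q*(-¼)) + 5 = 4*(-4/Q - Q/4) + 5 = (-Q - 16/Q) + 5 = 5 - Q - 16/Q)
(R(1, -5)*3)*A(-7) = ((2 + 1²)*3)*(5 - 1*(-7) - 16/(-7)) = ((2 + 1)*3)*(5 + 7 - 16*(-⅐)) = (3*3)*(5 + 7 + 16/7) = 9*(100/7) = 900/7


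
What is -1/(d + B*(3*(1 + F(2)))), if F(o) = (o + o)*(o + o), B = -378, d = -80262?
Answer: 1/99540 ≈ 1.0046e-5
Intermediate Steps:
F(o) = 4*o² (F(o) = (2*o)*(2*o) = 4*o²)
-1/(d + B*(3*(1 + F(2)))) = -1/(-80262 - 1134*(1 + 4*2²)) = -1/(-80262 - 1134*(1 + 4*4)) = -1/(-80262 - 1134*(1 + 16)) = -1/(-80262 - 1134*17) = -1/(-80262 - 378*51) = -1/(-80262 - 19278) = -1/(-99540) = -1*(-1/99540) = 1/99540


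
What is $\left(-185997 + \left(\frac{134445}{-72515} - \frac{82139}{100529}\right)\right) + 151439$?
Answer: $- \frac{50388493768744}{1457972087} \approx -34561.0$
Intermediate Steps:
$\left(-185997 + \left(\frac{134445}{-72515} - \frac{82139}{100529}\right)\right) + 151439 = \left(-185997 + \left(134445 \left(- \frac{1}{72515}\right) - \frac{82139}{100529}\right)\right) + 151439 = \left(-185997 - \frac{3894386198}{1457972087}\right) + 151439 = - \frac{271182328651937}{1457972087} + 151439 = - \frac{50388493768744}{1457972087}$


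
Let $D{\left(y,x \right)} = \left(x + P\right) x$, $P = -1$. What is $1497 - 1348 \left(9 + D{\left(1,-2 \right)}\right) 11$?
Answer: $-220923$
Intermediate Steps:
$D{\left(y,x \right)} = x \left(-1 + x\right)$ ($D{\left(y,x \right)} = \left(x - 1\right) x = \left(-1 + x\right) x = x \left(-1 + x\right)$)
$1497 - 1348 \left(9 + D{\left(1,-2 \right)}\right) 11 = 1497 - 1348 \left(9 - 2 \left(-1 - 2\right)\right) 11 = 1497 - 1348 \left(9 - -6\right) 11 = 1497 - 1348 \left(9 + 6\right) 11 = 1497 - 1348 \cdot 15 \cdot 11 = 1497 - 222420 = -220923$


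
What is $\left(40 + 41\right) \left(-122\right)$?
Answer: $-9882$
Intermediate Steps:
$\left(40 + 41\right) \left(-122\right) = 81 \left(-122\right) = -9882$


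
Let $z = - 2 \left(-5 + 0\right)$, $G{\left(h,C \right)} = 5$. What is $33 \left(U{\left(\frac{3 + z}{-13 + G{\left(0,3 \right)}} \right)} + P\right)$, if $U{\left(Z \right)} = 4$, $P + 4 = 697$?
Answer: $23001$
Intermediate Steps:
$P = 693$ ($P = -4 + 697 = 693$)
$z = 10$ ($z = \left(-2\right) \left(-5\right) = 10$)
$33 \left(U{\left(\frac{3 + z}{-13 + G{\left(0,3 \right)}} \right)} + P\right) = 33 \left(4 + 693\right) = 33 \cdot 697 = 23001$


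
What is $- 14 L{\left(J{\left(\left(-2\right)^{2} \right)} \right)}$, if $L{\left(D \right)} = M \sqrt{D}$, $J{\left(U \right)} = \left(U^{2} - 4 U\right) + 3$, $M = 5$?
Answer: $- 70 \sqrt{3} \approx -121.24$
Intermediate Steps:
$J{\left(U \right)} = 3 + U^{2} - 4 U$
$L{\left(D \right)} = 5 \sqrt{D}$
$- 14 L{\left(J{\left(\left(-2\right)^{2} \right)} \right)} = - 14 \cdot 5 \sqrt{3 + \left(\left(-2\right)^{2}\right)^{2} - 4 \left(-2\right)^{2}} = - 14 \cdot 5 \sqrt{3 + 4^{2} - 16} = - 14 \cdot 5 \sqrt{3 + 16 - 16} = - 14 \cdot 5 \sqrt{3} = - 70 \sqrt{3}$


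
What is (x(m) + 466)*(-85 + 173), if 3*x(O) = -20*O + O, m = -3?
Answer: 42680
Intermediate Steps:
x(O) = -19*O/3 (x(O) = (-20*O + O)/3 = (-19*O)/3 = -19*O/3)
(x(m) + 466)*(-85 + 173) = (-19/3*(-3) + 466)*(-85 + 173) = (19 + 466)*88 = 485*88 = 42680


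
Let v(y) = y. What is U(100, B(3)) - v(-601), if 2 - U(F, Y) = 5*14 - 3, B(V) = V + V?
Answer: 536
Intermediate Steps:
B(V) = 2*V
U(F, Y) = -65 (U(F, Y) = 2 - (5*14 - 3) = 2 - (70 - 3) = 2 - 1*67 = 2 - 67 = -65)
U(100, B(3)) - v(-601) = -65 - 1*(-601) = -65 + 601 = 536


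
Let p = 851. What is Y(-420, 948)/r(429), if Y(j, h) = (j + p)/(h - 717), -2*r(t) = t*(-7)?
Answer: 862/693693 ≈ 0.0012426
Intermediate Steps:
r(t) = 7*t/2 (r(t) = -t*(-7)/2 = -(-7)*t/2 = 7*t/2)
Y(j, h) = (851 + j)/(-717 + h) (Y(j, h) = (j + 851)/(h - 717) = (851 + j)/(-717 + h))
Y(-420, 948)/r(429) = ((851 - 420)/(-717 + 948))/(((7/2)*429)) = (431/231)/(3003/2) = ((1/231)*431)*(2/3003) = (431/231)*(2/3003) = 862/693693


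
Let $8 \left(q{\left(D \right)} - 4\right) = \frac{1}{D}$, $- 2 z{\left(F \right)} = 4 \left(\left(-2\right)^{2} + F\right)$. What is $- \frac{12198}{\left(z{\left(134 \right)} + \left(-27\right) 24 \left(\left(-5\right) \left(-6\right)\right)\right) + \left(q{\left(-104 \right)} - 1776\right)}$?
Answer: $\frac{3382912}{5959339} \approx 0.56767$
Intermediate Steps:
$z{\left(F \right)} = -8 - 2 F$ ($z{\left(F \right)} = - \frac{4 \left(\left(-2\right)^{2} + F\right)}{2} = - \frac{4 \left(4 + F\right)}{2} = - \frac{16 + 4 F}{2} = -8 - 2 F$)
$q{\left(D \right)} = 4 + \frac{1}{8 D}$
$- \frac{12198}{\left(z{\left(134 \right)} + \left(-27\right) 24 \left(\left(-5\right) \left(-6\right)\right)\right) + \left(q{\left(-104 \right)} - 1776\right)} = - \frac{12198}{\left(\left(-8 - 268\right) + \left(-27\right) 24 \left(\left(-5\right) \left(-6\right)\right)\right) + \left(\left(4 + \frac{1}{8 \left(-104\right)}\right) - 1776\right)} = - \frac{12198}{\left(\left(-8 - 268\right) - 19440\right) + \left(\left(4 + \frac{1}{8} \left(- \frac{1}{104}\right)\right) - 1776\right)} = - \frac{12198}{\left(-276 - 19440\right) + \left(\left(4 - \frac{1}{832}\right) - 1776\right)} = - \frac{12198}{-19716 + \left(\frac{3327}{832} - 1776\right)} = - \frac{12198}{-19716 - \frac{1474305}{832}} = - \frac{12198}{- \frac{17878017}{832}} = \left(-12198\right) \left(- \frac{832}{17878017}\right) = \frac{3382912}{5959339}$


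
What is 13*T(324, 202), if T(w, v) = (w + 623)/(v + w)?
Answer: 12311/526 ≈ 23.405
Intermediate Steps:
T(w, v) = (623 + w)/(v + w)
13*T(324, 202) = 13*((623 + 324)/(202 + 324)) = 13*(947/526) = 12311/526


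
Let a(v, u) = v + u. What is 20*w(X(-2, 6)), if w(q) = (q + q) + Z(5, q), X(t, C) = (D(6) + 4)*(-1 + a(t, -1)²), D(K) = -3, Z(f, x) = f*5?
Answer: 820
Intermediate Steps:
Z(f, x) = 5*f
a(v, u) = u + v
X(t, C) = -1 + (-1 + t)² (X(t, C) = (-3 + 4)*(-1 + (-1 + t)²) = 1*(-1 + (-1 + t)²) = -1 + (-1 + t)²)
w(q) = 25 + 2*q (w(q) = (q + q) + 5*5 = 2*q + 25 = 25 + 2*q)
20*w(X(-2, 6)) = 20*(25 + 2*(-2*(-2 - 2))) = 20*(25 + 2*(-2*(-4))) = 20*(25 + 2*8) = 20*(25 + 16) = 20*41 = 820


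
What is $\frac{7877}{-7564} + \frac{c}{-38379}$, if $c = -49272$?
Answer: $\frac{23460675}{96766252} \approx 0.24245$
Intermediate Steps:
$\frac{7877}{-7564} + \frac{c}{-38379} = \frac{7877}{-7564} - \frac{49272}{-38379} = 7877 \left(- \frac{1}{7564}\right) - - \frac{16424}{12793} = - \frac{7877}{7564} + \frac{16424}{12793} = \frac{23460675}{96766252}$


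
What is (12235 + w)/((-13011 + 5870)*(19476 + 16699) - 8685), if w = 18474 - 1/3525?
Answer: -13531153/113828577375 ≈ -0.00011887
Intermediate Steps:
w = 65120849/3525 (w = 18474 - 1*1/3525 = 18474 - 1/3525 = 65120849/3525 ≈ 18474.)
(12235 + w)/((-13011 + 5870)*(19476 + 16699) - 8685) = (12235 + 65120849/3525)/((-13011 + 5870)*(19476 + 16699) - 8685) = 108249224/(3525*(-7141*36175 - 8685)) = 108249224/(3525*(-258325675 - 8685)) = (108249224/3525)/(-258334360) = (108249224/3525)*(-1/258334360) = -13531153/113828577375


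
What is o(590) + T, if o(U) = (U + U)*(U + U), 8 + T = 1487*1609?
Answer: 3784975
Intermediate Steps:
T = 2392575 (T = -8 + 1487*1609 = -8 + 2392583 = 2392575)
o(U) = 4*U**2 (o(U) = (2*U)*(2*U) = 4*U**2)
o(590) + T = 4*590**2 + 2392575 = 4*348100 + 2392575 = 1392400 + 2392575 = 3784975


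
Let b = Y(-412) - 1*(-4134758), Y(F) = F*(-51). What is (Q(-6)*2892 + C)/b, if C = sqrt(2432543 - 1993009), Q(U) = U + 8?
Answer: 2892/2077885 + sqrt(439534)/4155770 ≈ 0.0015513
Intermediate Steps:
Y(F) = -51*F
Q(U) = 8 + U
b = 4155770 (b = -51*(-412) - 1*(-4134758) = 21012 + 4134758 = 4155770)
C = sqrt(439534) ≈ 662.97
(Q(-6)*2892 + C)/b = ((8 - 6)*2892 + sqrt(439534))/4155770 = (2*2892 + sqrt(439534))*(1/4155770) = (5784 + sqrt(439534))*(1/4155770) = 2892/2077885 + sqrt(439534)/4155770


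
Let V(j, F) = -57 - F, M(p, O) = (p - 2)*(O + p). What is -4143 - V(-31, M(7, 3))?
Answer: -4036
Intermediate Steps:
M(p, O) = (-2 + p)*(O + p)
-4143 - V(-31, M(7, 3)) = -4143 - (-57 - (7**2 - 2*3 - 2*7 + 3*7)) = -4143 - (-57 - (49 - 6 - 14 + 21)) = -4143 - (-57 - 1*50) = -4143 - (-57 - 50) = -4143 - 1*(-107) = -4143 + 107 = -4036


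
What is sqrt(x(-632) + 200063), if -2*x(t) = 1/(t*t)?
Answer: sqrt(319639854846)/1264 ≈ 447.28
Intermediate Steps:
x(t) = -1/(2*t**2) (x(t) = -1/(2*t*t) = -1/(2*t**2))
sqrt(x(-632) + 200063) = sqrt(-1/2/(-632)**2 + 200063) = sqrt(-1/2*1/399424 + 200063) = sqrt(-1/798848 + 200063) = sqrt(159819927423/798848) = sqrt(319639854846)/1264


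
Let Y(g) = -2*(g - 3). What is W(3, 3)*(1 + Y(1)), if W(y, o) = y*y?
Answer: 45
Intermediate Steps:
W(y, o) = y²
Y(g) = 6 - 2*g (Y(g) = -2*(-3 + g) = 6 - 2*g)
W(3, 3)*(1 + Y(1)) = 3²*(1 + (6 - 2*1)) = 9*(1 + (6 - 2)) = 9*(1 + 4) = 9*5 = 45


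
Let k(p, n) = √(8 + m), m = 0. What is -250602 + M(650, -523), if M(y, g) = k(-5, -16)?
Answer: -250602 + 2*√2 ≈ -2.5060e+5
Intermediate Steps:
k(p, n) = 2*√2 (k(p, n) = √(8 + 0) = √8 = 2*√2)
M(y, g) = 2*√2
-250602 + M(650, -523) = -250602 + 2*√2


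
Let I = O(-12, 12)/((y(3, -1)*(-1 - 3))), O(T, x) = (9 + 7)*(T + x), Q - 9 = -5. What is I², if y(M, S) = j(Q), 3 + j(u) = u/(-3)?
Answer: 0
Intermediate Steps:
Q = 4 (Q = 9 - 5 = 4)
j(u) = -3 - u/3 (j(u) = -3 + u/(-3) = -3 + u*(-⅓) = -3 - u/3)
y(M, S) = -13/3 (y(M, S) = -3 - ⅓*4 = -3 - 4/3 = -13/3)
O(T, x) = 16*T + 16*x (O(T, x) = 16*(T + x) = 16*T + 16*x)
I = 0 (I = (16*(-12) + 16*12)/((-13*(-1 - 3)/3)) = (-192 + 192)/((-13/3*(-4))) = 0/(52/3) = 0*(3/52) = 0)
I² = 0² = 0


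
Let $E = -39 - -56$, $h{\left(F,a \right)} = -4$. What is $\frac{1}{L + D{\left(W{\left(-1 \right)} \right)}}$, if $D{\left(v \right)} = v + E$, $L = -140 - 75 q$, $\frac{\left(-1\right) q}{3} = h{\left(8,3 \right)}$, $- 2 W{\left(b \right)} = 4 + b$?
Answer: $- \frac{2}{2049} \approx -0.00097609$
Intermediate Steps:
$W{\left(b \right)} = -2 - \frac{b}{2}$ ($W{\left(b \right)} = - \frac{4 + b}{2} = -2 - \frac{b}{2}$)
$q = 12$ ($q = \left(-3\right) \left(-4\right) = 12$)
$L = -1040$ ($L = -140 - 900 = -1040$)
$E = 17$ ($E = -39 + 56 = 17$)
$D{\left(v \right)} = 17 + v$ ($D{\left(v \right)} = v + 17 = 17 + v$)
$\frac{1}{L + D{\left(W{\left(-1 \right)} \right)}} = \frac{1}{-1040 + \left(17 - \frac{3}{2}\right)} = \frac{1}{-1040 + \frac{31}{2}} = \frac{1}{- \frac{2049}{2}} = - \frac{2}{2049}$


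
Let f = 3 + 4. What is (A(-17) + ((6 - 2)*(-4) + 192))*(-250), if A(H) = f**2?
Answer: -56250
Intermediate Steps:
f = 7
A(H) = 49 (A(H) = 7**2 = 49)
(A(-17) + ((6 - 2)*(-4) + 192))*(-250) = (49 + ((6 - 2)*(-4) + 192))*(-250) = (49 + (4*(-4) + 192))*(-250) = (49 + (-16 + 192))*(-250) = (49 + 176)*(-250) = 225*(-250) = -56250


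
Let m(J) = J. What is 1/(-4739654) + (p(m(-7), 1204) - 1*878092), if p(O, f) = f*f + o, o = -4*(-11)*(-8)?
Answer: 2707157654487/4739654 ≈ 5.7117e+5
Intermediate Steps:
o = -352 (o = 44*(-8) = -352)
p(O, f) = -352 + f² (p(O, f) = f*f - 352 = f² - 352 = -352 + f²)
1/(-4739654) + (p(m(-7), 1204) - 1*878092) = 1/(-4739654) + ((-352 + 1204²) - 1*878092) = -1/4739654 + ((-352 + 1449616) - 878092) = -1/4739654 + (1449264 - 878092) = -1/4739654 + 571172 = 2707157654487/4739654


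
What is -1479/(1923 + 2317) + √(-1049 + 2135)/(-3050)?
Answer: -1479/4240 - √1086/3050 ≈ -0.35963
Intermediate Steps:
-1479/(1923 + 2317) + √(-1049 + 2135)/(-3050) = -1479/4240 + √1086*(-1/3050) = -1479*1/4240 - √1086/3050 = -1479/4240 - √1086/3050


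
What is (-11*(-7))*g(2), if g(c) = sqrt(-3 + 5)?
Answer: 77*sqrt(2) ≈ 108.89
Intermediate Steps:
g(c) = sqrt(2)
(-11*(-7))*g(2) = (-11*(-7))*sqrt(2) = 77*sqrt(2)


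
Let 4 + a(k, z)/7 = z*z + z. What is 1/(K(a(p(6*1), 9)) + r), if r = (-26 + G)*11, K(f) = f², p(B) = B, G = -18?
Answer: 1/361920 ≈ 2.7630e-6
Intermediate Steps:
a(k, z) = -28 + 7*z + 7*z² (a(k, z) = -28 + 7*(z*z + z) = -28 + 7*(z² + z) = -28 + 7*(z + z²) = -28 + (7*z + 7*z²) = -28 + 7*z + 7*z²)
r = -484 (r = (-26 - 18)*11 = -44*11 = -484)
1/(K(a(p(6*1), 9)) + r) = 1/((-28 + 7*9 + 7*9²)² - 484) = 1/((-28 + 63 + 7*81)² - 484) = 1/((-28 + 63 + 567)² - 484) = 1/(602² - 484) = 1/(362404 - 484) = 1/361920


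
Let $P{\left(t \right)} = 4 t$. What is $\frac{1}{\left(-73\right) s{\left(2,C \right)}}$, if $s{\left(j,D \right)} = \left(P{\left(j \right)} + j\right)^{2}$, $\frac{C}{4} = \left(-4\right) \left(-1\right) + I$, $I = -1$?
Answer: $- \frac{1}{7300} \approx -0.00013699$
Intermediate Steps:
$C = 12$ ($C = 4 \left(\left(-4\right) \left(-1\right) - 1\right) = 4 \left(4 - 1\right) = 4 \cdot 3 = 12$)
$s{\left(j,D \right)} = 25 j^{2}$ ($s{\left(j,D \right)} = \left(4 j + j\right)^{2} = \left(5 j\right)^{2} = 25 j^{2}$)
$\frac{1}{\left(-73\right) s{\left(2,C \right)}} = \frac{1}{\left(-73\right) 25 \cdot 2^{2}} = \frac{1}{\left(-73\right) 25 \cdot 4} = \frac{1}{\left(-73\right) 100} = \frac{1}{-7300} = - \frac{1}{7300}$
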